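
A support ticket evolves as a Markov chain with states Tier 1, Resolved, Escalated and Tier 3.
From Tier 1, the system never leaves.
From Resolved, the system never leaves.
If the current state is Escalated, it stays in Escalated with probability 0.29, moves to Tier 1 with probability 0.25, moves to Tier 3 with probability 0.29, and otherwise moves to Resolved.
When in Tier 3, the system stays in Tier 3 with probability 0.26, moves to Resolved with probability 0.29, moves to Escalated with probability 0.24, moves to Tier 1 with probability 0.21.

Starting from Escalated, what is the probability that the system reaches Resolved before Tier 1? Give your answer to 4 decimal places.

Let h(s) be the probability of absorption at Resolved starting from transient state s. Then h(Resolved) = 1 and h(Tier 1) = 0. By first-step analysis:
h(Escalated) = 0.25·0 + 0.17·1 + 0.29·h(Escalated) + 0.29·h(Tier 3)
h(Tier 3) = 0.21·0 + 0.29·1 + 0.24·h(Escalated) + 0.26·h(Tier 3)
Solving: h(Escalated) = 0.4605, h(Tier 3) = 0.5412.
Starting from Escalated, the probability is 0.4605.

0.4605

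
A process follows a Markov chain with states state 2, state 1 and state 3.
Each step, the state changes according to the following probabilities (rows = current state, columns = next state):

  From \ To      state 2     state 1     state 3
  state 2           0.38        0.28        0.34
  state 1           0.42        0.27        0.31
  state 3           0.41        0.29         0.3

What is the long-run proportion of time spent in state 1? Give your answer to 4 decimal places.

0.2804

Let the stationary distribution be π with π = πP and π_1 + π_2 + π_3 = 1.
π_1 = 0.38·π_1 + 0.42·π_2 + 0.41·π_3
π_2 = 0.28·π_1 + 0.27·π_2 + 0.29·π_3
Solving with the normalization constraint gives π = (0.4008, 0.2804, 0.3188).
So the stationary probability of state 1 is 0.2804.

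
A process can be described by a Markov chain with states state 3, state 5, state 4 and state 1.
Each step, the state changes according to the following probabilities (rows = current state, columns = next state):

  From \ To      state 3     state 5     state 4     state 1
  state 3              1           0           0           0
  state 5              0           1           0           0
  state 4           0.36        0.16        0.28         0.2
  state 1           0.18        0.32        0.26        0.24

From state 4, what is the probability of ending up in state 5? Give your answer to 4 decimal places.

0.3748

Let h(s) be the probability of absorption at state 5 starting from transient state s. Then h(state 5) = 1 and h(state 3) = 0. By first-step analysis:
h(state 4) = 0.36·0 + 0.16·1 + 0.28·h(state 4) + 0.2·h(state 1)
h(state 1) = 0.18·0 + 0.32·1 + 0.26·h(state 4) + 0.24·h(state 1)
Solving: h(state 4) = 0.3748, h(state 1) = 0.5493.
Starting from state 4, the probability is 0.3748.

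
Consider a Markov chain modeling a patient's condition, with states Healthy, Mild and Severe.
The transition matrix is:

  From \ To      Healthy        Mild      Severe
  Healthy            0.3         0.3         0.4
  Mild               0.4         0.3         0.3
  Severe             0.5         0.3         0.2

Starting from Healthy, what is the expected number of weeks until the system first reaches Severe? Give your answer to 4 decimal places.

Let t(s) be the expected number of weeks to first reach Severe from state s, with t(Severe) = 0. Conditioning on the first week:
t(Healthy) = 1 + 0.3·t(Healthy) + 0.3·t(Mild)
t(Mild) = 1 + 0.4·t(Healthy) + 0.3·t(Mild)
Solving: t(Healthy) = 2.7027, t(Mild) = 2.9730.
Expected weeks from Healthy to Severe: 2.7027.

2.7027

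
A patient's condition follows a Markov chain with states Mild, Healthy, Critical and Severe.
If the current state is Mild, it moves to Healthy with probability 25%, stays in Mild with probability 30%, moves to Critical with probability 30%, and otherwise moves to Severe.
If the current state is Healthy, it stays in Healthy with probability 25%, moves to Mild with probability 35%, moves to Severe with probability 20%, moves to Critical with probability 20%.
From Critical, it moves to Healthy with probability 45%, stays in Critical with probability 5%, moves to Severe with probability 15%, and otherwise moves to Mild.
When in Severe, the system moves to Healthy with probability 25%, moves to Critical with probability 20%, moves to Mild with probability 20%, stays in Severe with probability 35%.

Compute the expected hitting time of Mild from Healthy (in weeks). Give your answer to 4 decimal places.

3.1622

Let t(s) be the expected number of weeks to first reach Mild from state s, with t(Mild) = 0. Conditioning on the first week:
t(Healthy) = 1 + 0.25·t(Healthy) + 0.2·t(Critical) + 0.2·t(Severe)
t(Critical) = 1 + 0.45·t(Healthy) + 0.05·t(Critical) + 0.15·t(Severe)
t(Severe) = 1 + 0.25·t(Healthy) + 0.2·t(Critical) + 0.35·t(Severe)
Solving: t(Healthy) = 3.1622, t(Critical) = 3.1379, t(Severe) = 3.7202.
Expected weeks from Healthy to Mild: 3.1622.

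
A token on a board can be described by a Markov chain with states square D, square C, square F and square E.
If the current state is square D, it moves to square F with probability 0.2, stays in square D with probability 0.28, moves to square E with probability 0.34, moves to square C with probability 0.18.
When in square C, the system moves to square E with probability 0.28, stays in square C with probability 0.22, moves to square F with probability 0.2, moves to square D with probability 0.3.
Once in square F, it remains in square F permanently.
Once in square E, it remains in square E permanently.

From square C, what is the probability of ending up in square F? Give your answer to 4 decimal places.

0.4019

Let h(s) be the probability of absorption at square F starting from transient state s. Then h(square F) = 1 and h(square E) = 0. By first-step analysis:
h(square D) = 0.28·h(square D) + 0.18·h(square C) + 0.2·1 + 0.34·0
h(square C) = 0.3·h(square D) + 0.22·h(square C) + 0.2·1 + 0.28·0
Solving: h(square D) = 0.3783, h(square C) = 0.4019.
Starting from square C, the probability is 0.4019.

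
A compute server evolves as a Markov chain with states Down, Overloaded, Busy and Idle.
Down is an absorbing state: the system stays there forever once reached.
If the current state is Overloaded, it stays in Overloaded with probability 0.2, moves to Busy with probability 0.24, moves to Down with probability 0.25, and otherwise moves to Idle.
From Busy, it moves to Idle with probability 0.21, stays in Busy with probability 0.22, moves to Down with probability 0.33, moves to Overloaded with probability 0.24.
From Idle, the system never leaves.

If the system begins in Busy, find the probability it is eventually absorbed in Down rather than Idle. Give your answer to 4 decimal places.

Let h(s) be the probability of absorption at Down starting from transient state s. Then h(Down) = 1 and h(Idle) = 0. By first-step analysis:
h(Overloaded) = 0.25·1 + 0.2·h(Overloaded) + 0.24·h(Busy) + 0.31·0
h(Busy) = 0.33·1 + 0.24·h(Overloaded) + 0.22·h(Busy) + 0.21·0
Solving: h(Overloaded) = 0.4841, h(Busy) = 0.5720.
Starting from Busy, the probability is 0.5720.

0.5720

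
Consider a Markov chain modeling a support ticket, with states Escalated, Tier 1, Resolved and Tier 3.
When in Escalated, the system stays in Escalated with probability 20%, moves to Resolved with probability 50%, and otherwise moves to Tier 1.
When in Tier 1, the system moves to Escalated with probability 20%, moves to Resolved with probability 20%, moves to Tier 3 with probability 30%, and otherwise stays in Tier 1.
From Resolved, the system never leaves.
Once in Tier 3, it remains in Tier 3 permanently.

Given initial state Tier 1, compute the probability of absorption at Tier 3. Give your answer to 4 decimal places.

0.4800

Let h(s) be the probability of absorption at Tier 3 starting from transient state s. Then h(Tier 3) = 1 and h(Resolved) = 0. By first-step analysis:
h(Escalated) = 0.2·h(Escalated) + 0.3·h(Tier 1) + 0.5·0
h(Tier 1) = 0.2·h(Escalated) + 0.3·h(Tier 1) + 0.2·0 + 0.3·1
Solving: h(Escalated) = 0.1800, h(Tier 1) = 0.4800.
Starting from Tier 1, the probability is 0.4800.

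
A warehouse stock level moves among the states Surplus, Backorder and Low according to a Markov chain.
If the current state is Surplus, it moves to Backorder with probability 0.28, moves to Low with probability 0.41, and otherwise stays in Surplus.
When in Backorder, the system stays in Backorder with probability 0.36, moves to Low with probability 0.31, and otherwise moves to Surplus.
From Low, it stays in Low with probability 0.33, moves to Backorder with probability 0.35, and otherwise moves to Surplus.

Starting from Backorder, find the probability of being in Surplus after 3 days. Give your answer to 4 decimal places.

0.3201

Propagate the distribution vector 3 days from Backorder.
After 0 days: (0.0000, 1.0000, 0.0000)
After 1 day: (0.3300, 0.3600, 0.3100)
After 2 days: (0.3203, 0.3305, 0.3492)
After 3 days: (0.3201, 0.3309, 0.3490)
P(in Surplus after 3 days) = 0.3201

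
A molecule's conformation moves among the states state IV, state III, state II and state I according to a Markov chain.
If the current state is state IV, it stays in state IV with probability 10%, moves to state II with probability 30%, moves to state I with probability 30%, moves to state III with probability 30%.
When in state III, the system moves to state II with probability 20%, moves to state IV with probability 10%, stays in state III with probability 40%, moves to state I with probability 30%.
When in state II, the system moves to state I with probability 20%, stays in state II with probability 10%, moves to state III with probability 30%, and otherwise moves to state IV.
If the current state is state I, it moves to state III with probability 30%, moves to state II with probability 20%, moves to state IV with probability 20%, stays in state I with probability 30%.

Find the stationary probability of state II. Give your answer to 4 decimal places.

0.1989

Let the stationary distribution be π with π = πP and π_1 + π_2 + π_3 + π_4 = 1.
π_1 = 0.1·π_1 + 0.1·π_2 + 0.4·π_3 + 0.2·π_4
π_2 = 0.3·π_1 + 0.4·π_2 + 0.3·π_3 + 0.3·π_4
π_3 = 0.3·π_1 + 0.2·π_2 + 0.1·π_3 + 0.2·π_4
Solving with the normalization constraint gives π = (0.1877, 0.3333, 0.1989, 0.2801).
So the stationary probability of state II is 0.1989.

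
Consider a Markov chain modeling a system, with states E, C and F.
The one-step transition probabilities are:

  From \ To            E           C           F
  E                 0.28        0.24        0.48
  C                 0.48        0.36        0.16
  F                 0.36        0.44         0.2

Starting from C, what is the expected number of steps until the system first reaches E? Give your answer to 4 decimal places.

2.1739

Let t(s) be the expected number of steps to first reach E from state s, with t(E) = 0. Conditioning on the first step:
t(C) = 1 + 0.36·t(C) + 0.16·t(F)
t(F) = 1 + 0.44·t(C) + 0.2·t(F)
Solving: t(C) = 2.1739, t(F) = 2.4457.
Expected steps from C to E: 2.1739.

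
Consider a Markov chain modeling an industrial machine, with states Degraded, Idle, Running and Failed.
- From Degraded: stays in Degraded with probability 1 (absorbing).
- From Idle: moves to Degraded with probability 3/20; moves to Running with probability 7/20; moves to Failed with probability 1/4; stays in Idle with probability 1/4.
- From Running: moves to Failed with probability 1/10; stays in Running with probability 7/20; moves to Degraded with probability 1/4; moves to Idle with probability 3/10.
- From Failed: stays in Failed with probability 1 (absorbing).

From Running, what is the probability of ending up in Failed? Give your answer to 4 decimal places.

0.3922

Let h(s) be the probability of absorption at Failed starting from transient state s. Then h(Failed) = 1 and h(Degraded) = 0. By first-step analysis:
h(Idle) = 0.15·0 + 0.25·h(Idle) + 0.35·h(Running) + 0.25·1
h(Running) = 0.25·0 + 0.3·h(Idle) + 0.35·h(Running) + 0.1·1
Solving: h(Idle) = 0.5163, h(Running) = 0.3922.
Starting from Running, the probability is 0.3922.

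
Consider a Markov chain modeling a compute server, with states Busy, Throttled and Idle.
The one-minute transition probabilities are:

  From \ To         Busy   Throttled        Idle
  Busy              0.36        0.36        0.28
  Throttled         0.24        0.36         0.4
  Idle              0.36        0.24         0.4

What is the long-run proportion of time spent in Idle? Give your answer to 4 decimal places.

0.3614

Let the stationary distribution be π with π = πP and π_1 + π_2 + π_3 = 1.
π_1 = 0.36·π_1 + 0.24·π_2 + 0.36·π_3
π_2 = 0.36·π_1 + 0.36·π_2 + 0.24·π_3
Solving with the normalization constraint gives π = (0.3220, 0.3166, 0.3614).
So the stationary probability of Idle is 0.3614.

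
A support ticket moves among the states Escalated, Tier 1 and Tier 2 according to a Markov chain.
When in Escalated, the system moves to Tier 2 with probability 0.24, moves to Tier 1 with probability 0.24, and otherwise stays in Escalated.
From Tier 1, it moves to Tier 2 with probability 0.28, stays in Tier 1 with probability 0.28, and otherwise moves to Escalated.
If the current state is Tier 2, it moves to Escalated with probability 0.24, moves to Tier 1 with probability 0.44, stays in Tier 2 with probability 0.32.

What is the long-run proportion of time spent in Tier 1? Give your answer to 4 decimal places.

0.3071

Let the stationary distribution be π with π = πP and π_1 + π_2 + π_3 = 1.
π_1 = 0.52·π_1 + 0.44·π_2 + 0.24·π_3
π_2 = 0.24·π_1 + 0.28·π_2 + 0.44·π_3
Solving with the normalization constraint gives π = (0.4186, 0.3071, 0.2742).
So the stationary probability of Tier 1 is 0.3071.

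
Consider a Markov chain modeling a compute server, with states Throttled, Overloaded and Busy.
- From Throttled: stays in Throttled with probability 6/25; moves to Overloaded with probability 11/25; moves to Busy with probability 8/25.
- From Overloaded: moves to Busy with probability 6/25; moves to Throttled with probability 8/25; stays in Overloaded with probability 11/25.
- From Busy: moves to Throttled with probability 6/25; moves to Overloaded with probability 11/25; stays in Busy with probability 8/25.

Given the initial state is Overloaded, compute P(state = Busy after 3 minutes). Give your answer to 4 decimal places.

Propagate the distribution vector 3 minutes from Overloaded.
After 0 minutes: (0.0000, 1.0000, 0.0000)
After 1 minute: (0.3200, 0.4400, 0.2400)
After 2 minutes: (0.2752, 0.4400, 0.2848)
After 3 minutes: (0.2752, 0.4400, 0.2848)
P(in Busy after 3 minutes) = 0.2848

0.2848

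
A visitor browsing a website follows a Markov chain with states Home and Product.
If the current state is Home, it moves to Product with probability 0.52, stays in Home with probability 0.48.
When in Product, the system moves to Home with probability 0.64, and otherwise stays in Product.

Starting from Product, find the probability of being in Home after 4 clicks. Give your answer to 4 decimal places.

0.5514

Propagate the distribution vector 4 clicks from Product.
After 0 clicks: (0.0000, 1.0000)
After 1 click: (0.6400, 0.3600)
After 2 clicks: (0.5376, 0.4624)
After 3 clicks: (0.5540, 0.4460)
After 4 clicks: (0.5514, 0.4486)
P(in Home after 4 clicks) = 0.5514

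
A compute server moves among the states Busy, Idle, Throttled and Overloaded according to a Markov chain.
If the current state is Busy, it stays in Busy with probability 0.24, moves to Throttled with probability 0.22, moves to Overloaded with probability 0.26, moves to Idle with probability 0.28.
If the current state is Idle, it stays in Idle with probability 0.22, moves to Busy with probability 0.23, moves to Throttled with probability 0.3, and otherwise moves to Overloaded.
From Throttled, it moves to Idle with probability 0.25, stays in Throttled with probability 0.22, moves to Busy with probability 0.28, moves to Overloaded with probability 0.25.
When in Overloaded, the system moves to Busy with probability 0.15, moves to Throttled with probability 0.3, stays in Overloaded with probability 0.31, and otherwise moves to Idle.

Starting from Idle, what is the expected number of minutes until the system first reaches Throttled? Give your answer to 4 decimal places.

Let t(s) be the expected number of minutes to first reach Throttled from state s, with t(Throttled) = 0. Conditioning on the first minute:
t(Busy) = 1 + 0.24·t(Busy) + 0.28·t(Idle) + 0.26·t(Overloaded)
t(Idle) = 1 + 0.23·t(Busy) + 0.22·t(Idle) + 0.25·t(Overloaded)
t(Overloaded) = 1 + 0.15·t(Busy) + 0.24·t(Idle) + 0.31·t(Overloaded)
Solving: t(Busy) = 3.8169, t(Idle) = 3.5317, t(Overloaded) = 3.5075.
Expected minutes from Idle to Throttled: 3.5317.

3.5317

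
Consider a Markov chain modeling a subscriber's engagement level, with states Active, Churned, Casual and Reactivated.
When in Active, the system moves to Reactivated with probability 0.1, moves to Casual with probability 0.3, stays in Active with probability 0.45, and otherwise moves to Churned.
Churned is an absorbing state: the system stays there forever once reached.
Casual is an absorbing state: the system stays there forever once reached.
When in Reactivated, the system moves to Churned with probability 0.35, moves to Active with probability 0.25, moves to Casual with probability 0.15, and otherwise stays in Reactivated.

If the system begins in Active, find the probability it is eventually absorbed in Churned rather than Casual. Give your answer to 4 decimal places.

Let h(s) be the probability of absorption at Churned starting from transient state s. Then h(Churned) = 1 and h(Casual) = 0. By first-step analysis:
h(Active) = 0.45·h(Active) + 0.15·1 + 0.3·0 + 0.1·h(Reactivated)
h(Reactivated) = 0.25·h(Active) + 0.35·1 + 0.15·0 + 0.25·h(Reactivated)
Solving: h(Active) = 0.3806, h(Reactivated) = 0.5935.
Starting from Active, the probability is 0.3806.

0.3806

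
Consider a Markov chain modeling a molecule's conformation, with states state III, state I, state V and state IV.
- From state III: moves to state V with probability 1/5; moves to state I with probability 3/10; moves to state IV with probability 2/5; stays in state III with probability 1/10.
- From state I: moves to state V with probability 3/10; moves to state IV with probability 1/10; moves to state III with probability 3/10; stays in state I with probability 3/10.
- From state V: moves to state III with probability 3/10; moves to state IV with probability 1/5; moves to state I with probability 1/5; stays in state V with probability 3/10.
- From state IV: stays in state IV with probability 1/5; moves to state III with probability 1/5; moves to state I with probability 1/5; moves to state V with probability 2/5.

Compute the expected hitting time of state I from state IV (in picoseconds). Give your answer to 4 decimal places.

4.5221

Let t(s) be the expected number of picoseconds to first reach state I from state s, with t(state I) = 0. Conditioning on the first picosecond:
t(state III) = 1 + 0.1·t(state III) + 0.2·t(state V) + 0.4·t(state IV)
t(state V) = 1 + 0.3·t(state III) + 0.3·t(state V) + 0.2·t(state IV)
t(state IV) = 1 + 0.2·t(state III) + 0.4·t(state V) + 0.2·t(state IV)
Solving: t(state III) = 4.1176, t(state V) = 4.4853, t(state IV) = 4.5221.
Expected picoseconds from state IV to state I: 4.5221.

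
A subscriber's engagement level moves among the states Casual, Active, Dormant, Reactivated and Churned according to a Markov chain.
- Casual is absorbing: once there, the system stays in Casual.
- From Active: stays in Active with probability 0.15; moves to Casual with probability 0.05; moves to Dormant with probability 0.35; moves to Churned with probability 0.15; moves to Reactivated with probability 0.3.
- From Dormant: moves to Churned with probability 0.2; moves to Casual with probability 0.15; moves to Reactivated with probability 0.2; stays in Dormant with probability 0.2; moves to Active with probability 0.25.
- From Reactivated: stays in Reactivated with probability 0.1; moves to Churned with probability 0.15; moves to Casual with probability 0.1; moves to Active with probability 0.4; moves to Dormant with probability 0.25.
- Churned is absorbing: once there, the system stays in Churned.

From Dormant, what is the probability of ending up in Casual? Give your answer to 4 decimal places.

Let h(s) be the probability of absorption at Casual starting from transient state s. Then h(Casual) = 1 and h(Churned) = 0. By first-step analysis:
h(Active) = 0.05·1 + 0.15·h(Active) + 0.35·h(Dormant) + 0.3·h(Reactivated) + 0.15·0
h(Dormant) = 0.15·1 + 0.25·h(Active) + 0.2·h(Dormant) + 0.2·h(Reactivated) + 0.2·0
h(Reactivated) = 0.1·1 + 0.4·h(Active) + 0.25·h(Dormant) + 0.1·h(Reactivated) + 0.15·0
Solving: h(Active) = 0.3534, h(Dormant) = 0.3922, h(Reactivated) = 0.3772.
Starting from Dormant, the probability is 0.3922.

0.3922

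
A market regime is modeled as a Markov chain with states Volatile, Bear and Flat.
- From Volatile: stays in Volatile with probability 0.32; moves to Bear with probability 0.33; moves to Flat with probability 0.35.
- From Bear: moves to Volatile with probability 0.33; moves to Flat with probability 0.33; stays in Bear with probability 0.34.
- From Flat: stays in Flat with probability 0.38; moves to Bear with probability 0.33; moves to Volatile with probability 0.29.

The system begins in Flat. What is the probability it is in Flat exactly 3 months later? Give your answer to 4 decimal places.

Propagate the distribution vector 3 months from Flat.
After 0 months: (0.0000, 0.0000, 1.0000)
After 1 month: (0.2900, 0.3300, 0.3800)
After 2 months: (0.3119, 0.3333, 0.3548)
After 3 months: (0.3127, 0.3333, 0.3540)
P(in Flat after 3 months) = 0.3540

0.3540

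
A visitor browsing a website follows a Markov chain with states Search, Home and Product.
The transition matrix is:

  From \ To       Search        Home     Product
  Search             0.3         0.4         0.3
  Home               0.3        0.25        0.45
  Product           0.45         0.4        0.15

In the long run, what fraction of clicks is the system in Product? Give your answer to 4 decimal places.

0.3062

Let the stationary distribution be π with π = πP and π_1 + π_2 + π_3 = 1.
π_1 = 0.3·π_1 + 0.3·π_2 + 0.45·π_3
π_2 = 0.4·π_1 + 0.25·π_2 + 0.4·π_3
Solving with the normalization constraint gives π = (0.3459, 0.3478, 0.3062).
So the stationary probability of Product is 0.3062.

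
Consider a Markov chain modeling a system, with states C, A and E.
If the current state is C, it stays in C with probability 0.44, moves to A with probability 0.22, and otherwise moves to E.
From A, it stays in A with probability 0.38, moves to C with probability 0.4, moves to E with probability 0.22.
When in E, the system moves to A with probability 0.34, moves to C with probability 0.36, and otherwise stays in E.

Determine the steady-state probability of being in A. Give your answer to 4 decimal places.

Let the stationary distribution be π with π = πP and π_1 + π_2 + π_3 = 1.
π_1 = 0.44·π_1 + 0.4·π_2 + 0.36·π_3
π_2 = 0.22·π_1 + 0.38·π_2 + 0.34·π_3
Solving with the normalization constraint gives π = (0.4045, 0.3036, 0.2919).
So the stationary probability of A is 0.3036.

0.3036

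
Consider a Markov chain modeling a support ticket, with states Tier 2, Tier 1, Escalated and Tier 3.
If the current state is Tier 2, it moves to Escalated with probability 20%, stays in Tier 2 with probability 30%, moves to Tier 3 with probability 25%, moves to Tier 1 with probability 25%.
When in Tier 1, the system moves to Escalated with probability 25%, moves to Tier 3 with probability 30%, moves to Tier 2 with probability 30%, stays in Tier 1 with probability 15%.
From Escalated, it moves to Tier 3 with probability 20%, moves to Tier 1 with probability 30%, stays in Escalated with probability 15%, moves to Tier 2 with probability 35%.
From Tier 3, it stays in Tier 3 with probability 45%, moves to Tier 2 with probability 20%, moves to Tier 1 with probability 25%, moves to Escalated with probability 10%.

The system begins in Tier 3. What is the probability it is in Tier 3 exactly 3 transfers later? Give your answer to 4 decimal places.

0.3229

Propagate the distribution vector 3 transfers from Tier 3.
After 0 transfers: (0.0000, 0.0000, 0.0000, 1.0000)
After 1 transfer: (0.2000, 0.2500, 0.1000, 0.4500)
After 2 transfers: (0.2600, 0.2300, 0.1625, 0.3475)
After 3 transfers: (0.2734, 0.2351, 0.1686, 0.3229)
P(in Tier 3 after 3 transfers) = 0.3229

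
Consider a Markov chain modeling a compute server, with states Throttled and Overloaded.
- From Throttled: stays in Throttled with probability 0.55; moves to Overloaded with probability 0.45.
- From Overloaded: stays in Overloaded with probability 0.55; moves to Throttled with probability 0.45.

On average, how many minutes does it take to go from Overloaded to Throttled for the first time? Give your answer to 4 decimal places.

2.2222

Let t(s) be the expected number of minutes to first reach Throttled from state s, with t(Throttled) = 0. Conditioning on the first minute:
t(Overloaded) = 1 + 0.55·t(Overloaded)
Solving: t(Overloaded) = 2.2222.
Expected minutes from Overloaded to Throttled: 2.2222.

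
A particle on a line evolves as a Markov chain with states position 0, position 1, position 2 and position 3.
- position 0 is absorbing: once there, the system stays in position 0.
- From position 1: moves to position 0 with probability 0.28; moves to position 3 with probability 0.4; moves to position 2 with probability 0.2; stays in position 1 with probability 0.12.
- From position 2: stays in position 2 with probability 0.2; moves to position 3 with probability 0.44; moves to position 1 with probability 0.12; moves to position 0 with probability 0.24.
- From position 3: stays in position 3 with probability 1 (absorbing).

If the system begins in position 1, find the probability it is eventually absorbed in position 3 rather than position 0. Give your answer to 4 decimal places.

0.6000

Let h(s) be the probability of absorption at position 3 starting from transient state s. Then h(position 3) = 1 and h(position 0) = 0. By first-step analysis:
h(position 1) = 0.28·0 + 0.12·h(position 1) + 0.2·h(position 2) + 0.4·1
h(position 2) = 0.24·0 + 0.12·h(position 1) + 0.2·h(position 2) + 0.44·1
Solving: h(position 1) = 0.6000, h(position 2) = 0.6400.
Starting from position 1, the probability is 0.6000.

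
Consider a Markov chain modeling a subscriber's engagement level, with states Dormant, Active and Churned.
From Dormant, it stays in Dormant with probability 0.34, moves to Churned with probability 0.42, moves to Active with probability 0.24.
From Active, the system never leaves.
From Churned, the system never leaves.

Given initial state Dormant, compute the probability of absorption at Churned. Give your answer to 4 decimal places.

0.6364

Let h(s) be the probability of absorption at Churned starting from transient state s. Then h(Churned) = 1 and h(Active) = 0. By first-step analysis:
h(Dormant) = 0.34·h(Dormant) + 0.24·0 + 0.42·1
Solving: h(Dormant) = 0.6364.
Starting from Dormant, the probability is 0.6364.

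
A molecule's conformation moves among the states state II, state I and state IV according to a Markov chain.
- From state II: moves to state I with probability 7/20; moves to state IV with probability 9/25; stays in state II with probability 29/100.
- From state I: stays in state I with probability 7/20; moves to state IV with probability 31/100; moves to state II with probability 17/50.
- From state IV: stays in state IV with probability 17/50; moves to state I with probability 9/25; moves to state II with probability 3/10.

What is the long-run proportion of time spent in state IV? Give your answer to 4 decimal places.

0.3356

Let the stationary distribution be π with π = πP and π_1 + π_2 + π_3 = 1.
π_1 = 0.29·π_1 + 0.34·π_2 + 0.3·π_3
π_2 = 0.35·π_1 + 0.35·π_2 + 0.36·π_3
Solving with the normalization constraint gives π = (0.3110, 0.3534, 0.3356).
So the stationary probability of state IV is 0.3356.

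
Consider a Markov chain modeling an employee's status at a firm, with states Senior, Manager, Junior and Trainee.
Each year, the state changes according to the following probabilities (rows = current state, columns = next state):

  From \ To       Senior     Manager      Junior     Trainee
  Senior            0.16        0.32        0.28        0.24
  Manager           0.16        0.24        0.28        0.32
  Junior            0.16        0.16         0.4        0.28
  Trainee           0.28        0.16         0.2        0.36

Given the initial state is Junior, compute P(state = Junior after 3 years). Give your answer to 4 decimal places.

0.2925

Propagate the distribution vector 3 years from Junior.
After 0 years: (0.0000, 0.0000, 1.0000, 0.0000)
After 1 year: (0.1600, 0.1600, 0.4000, 0.2800)
After 2 years: (0.1936, 0.1984, 0.3056, 0.3024)
After 3 years: (0.1963, 0.2068, 0.2925, 0.3044)
P(in Junior after 3 years) = 0.2925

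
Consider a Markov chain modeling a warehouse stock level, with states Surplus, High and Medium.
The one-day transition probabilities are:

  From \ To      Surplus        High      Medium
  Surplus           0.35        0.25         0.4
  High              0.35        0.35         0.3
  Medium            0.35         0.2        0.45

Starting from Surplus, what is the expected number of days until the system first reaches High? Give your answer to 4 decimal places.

Let t(s) be the expected number of days to first reach High from state s, with t(High) = 0. Conditioning on the first day:
t(Surplus) = 1 + 0.35·t(Surplus) + 0.4·t(Medium)
t(Medium) = 1 + 0.35·t(Surplus) + 0.45·t(Medium)
Solving: t(Surplus) = 4.3678, t(Medium) = 4.5977.
Expected days from Surplus to High: 4.3678.

4.3678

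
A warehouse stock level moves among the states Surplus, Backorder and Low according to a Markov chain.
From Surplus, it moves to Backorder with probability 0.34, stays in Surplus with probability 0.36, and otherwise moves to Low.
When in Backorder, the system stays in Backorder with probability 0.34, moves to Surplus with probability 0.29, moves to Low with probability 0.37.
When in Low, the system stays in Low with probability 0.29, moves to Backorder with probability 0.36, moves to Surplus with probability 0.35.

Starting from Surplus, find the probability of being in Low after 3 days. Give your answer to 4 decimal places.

0.3210

Propagate the distribution vector 3 days from Surplus.
After 0 days: (1.0000, 0.0000, 0.0000)
After 1 day: (0.3600, 0.3400, 0.3000)
After 2 days: (0.3332, 0.3460, 0.3208)
After 3 days: (0.3326, 0.3464, 0.3210)
P(in Low after 3 days) = 0.3210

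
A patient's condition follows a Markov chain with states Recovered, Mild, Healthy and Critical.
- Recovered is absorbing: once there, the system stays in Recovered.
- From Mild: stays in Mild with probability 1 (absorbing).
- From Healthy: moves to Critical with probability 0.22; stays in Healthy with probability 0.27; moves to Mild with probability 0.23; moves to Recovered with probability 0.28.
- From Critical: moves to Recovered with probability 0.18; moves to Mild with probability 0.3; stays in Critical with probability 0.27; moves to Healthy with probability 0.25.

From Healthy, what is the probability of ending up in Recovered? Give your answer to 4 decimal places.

Let h(s) be the probability of absorption at Recovered starting from transient state s. Then h(Recovered) = 1 and h(Mild) = 0. By first-step analysis:
h(Healthy) = 0.28·1 + 0.23·0 + 0.27·h(Healthy) + 0.22·h(Critical)
h(Critical) = 0.18·1 + 0.3·0 + 0.25·h(Healthy) + 0.27·h(Critical)
Solving: h(Healthy) = 0.5106, h(Critical) = 0.4214.
Starting from Healthy, the probability is 0.5106.

0.5106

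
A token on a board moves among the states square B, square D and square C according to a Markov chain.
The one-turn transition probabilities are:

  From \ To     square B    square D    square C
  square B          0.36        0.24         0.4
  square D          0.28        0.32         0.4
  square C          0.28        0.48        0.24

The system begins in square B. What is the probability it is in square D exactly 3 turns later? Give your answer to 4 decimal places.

Propagate the distribution vector 3 turns from square B.
After 0 turns: (1.0000, 0.0000, 0.0000)
After 1 turn: (0.3600, 0.2400, 0.4000)
After 2 turns: (0.3088, 0.3552, 0.3360)
After 3 turns: (0.3047, 0.3491, 0.3462)
P(in square D after 3 turns) = 0.3491

0.3491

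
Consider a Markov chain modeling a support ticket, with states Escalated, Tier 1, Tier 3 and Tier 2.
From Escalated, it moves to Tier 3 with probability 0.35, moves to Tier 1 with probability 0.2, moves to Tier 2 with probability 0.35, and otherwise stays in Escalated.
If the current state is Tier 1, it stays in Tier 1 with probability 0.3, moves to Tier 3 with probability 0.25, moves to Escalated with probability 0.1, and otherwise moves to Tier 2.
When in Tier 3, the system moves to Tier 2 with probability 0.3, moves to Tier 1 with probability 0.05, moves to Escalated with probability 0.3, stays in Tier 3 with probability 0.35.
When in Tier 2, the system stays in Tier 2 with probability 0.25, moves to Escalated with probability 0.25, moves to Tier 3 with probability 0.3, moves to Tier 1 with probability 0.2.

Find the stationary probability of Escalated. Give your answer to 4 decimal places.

0.2091

Let the stationary distribution be π with π = πP and π_1 + π_2 + π_3 + π_4 = 1.
π_1 = 0.1·π_1 + 0.1·π_2 + 0.3·π_3 + 0.25·π_4
π_2 = 0.2·π_1 + 0.3·π_2 + 0.05·π_3 + 0.2·π_4
π_3 = 0.35·π_1 + 0.25·π_2 + 0.35·π_3 + 0.3·π_4
Solving with the normalization constraint gives π = (0.2091, 0.1692, 0.3179, 0.3037).
So the stationary probability of Escalated is 0.2091.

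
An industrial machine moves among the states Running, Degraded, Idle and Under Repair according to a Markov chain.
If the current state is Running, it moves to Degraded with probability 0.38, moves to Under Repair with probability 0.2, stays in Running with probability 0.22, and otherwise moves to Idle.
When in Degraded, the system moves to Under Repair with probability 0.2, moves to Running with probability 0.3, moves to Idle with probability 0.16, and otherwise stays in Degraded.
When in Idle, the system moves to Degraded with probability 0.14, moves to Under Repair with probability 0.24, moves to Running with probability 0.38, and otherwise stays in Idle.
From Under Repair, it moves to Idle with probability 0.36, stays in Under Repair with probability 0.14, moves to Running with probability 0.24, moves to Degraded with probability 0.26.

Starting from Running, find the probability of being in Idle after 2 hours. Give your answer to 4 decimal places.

0.2248

Propagate the distribution vector 2 hours from Running.
After 0 hours: (1.0000, 0.0000, 0.0000, 0.0000)
After 1 hour: (0.2200, 0.3800, 0.2000, 0.2000)
After 2 hours: (0.2864, 0.2928, 0.2248, 0.1960)
P(in Idle after 2 hours) = 0.2248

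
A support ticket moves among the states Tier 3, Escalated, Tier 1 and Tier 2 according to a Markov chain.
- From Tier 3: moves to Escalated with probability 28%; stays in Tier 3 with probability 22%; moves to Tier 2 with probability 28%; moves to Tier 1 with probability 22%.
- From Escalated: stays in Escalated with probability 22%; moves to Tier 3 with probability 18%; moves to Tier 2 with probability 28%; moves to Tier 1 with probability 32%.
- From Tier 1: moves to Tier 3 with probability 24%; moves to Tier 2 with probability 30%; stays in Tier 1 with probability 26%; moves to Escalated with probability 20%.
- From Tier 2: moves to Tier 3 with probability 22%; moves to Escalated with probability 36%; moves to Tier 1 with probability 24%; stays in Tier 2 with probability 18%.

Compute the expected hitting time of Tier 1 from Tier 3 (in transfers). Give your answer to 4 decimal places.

Let t(s) be the expected number of transfers to first reach Tier 1 from state s, with t(Tier 1) = 0. Conditioning on the first transfer:
t(Tier 3) = 1 + 0.22·t(Tier 3) + 0.28·t(Escalated) + 0.28·t(Tier 2)
t(Escalated) = 1 + 0.18·t(Tier 3) + 0.22·t(Escalated) + 0.28·t(Tier 2)
t(Tier 2) = 1 + 0.22·t(Tier 3) + 0.36·t(Escalated) + 0.18·t(Tier 2)
Solving: t(Tier 3) = 3.9459, t(Escalated) = 3.5737, t(Tier 2) = 3.8471.
Expected transfers from Tier 3 to Tier 1: 3.9459.

3.9459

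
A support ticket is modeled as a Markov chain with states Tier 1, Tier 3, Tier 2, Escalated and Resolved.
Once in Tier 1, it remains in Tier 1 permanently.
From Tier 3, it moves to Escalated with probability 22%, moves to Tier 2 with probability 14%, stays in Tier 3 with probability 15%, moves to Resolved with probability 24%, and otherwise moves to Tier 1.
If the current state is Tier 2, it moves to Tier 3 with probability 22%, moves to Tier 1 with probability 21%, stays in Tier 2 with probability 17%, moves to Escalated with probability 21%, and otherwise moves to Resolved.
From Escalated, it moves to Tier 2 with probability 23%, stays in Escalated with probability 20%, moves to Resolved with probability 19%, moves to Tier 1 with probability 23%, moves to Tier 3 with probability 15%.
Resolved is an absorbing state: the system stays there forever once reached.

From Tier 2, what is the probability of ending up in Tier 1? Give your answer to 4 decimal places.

0.5264

Let h(s) be the probability of absorption at Tier 1 starting from transient state s. Then h(Tier 1) = 1 and h(Resolved) = 0. By first-step analysis:
h(Tier 3) = 0.25·1 + 0.15·h(Tier 3) + 0.14·h(Tier 2) + 0.22·h(Escalated) + 0.24·0
h(Tier 2) = 0.21·1 + 0.22·h(Tier 3) + 0.17·h(Tier 2) + 0.21·h(Escalated) + 0.19·0
h(Escalated) = 0.23·1 + 0.15·h(Tier 3) + 0.23·h(Tier 2) + 0.2·h(Escalated) + 0.19·0
Solving: h(Tier 3) = 0.5196, h(Tier 2) = 0.5264, h(Escalated) = 0.5363.
Starting from Tier 2, the probability is 0.5264.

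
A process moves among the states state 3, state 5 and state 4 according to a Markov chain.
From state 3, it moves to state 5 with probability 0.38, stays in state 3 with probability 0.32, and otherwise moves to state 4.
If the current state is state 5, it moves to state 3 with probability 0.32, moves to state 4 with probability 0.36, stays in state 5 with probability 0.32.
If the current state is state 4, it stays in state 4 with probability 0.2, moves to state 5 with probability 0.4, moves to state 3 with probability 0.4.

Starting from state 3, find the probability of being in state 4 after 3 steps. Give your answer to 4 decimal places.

Propagate the distribution vector 3 steps from state 3.
After 0 steps: (1.0000, 0.0000, 0.0000)
After 1 step: (0.3200, 0.3800, 0.3000)
After 2 steps: (0.3440, 0.3632, 0.2928)
After 3 steps: (0.3434, 0.3641, 0.2925)
P(in state 4 after 3 steps) = 0.2925

0.2925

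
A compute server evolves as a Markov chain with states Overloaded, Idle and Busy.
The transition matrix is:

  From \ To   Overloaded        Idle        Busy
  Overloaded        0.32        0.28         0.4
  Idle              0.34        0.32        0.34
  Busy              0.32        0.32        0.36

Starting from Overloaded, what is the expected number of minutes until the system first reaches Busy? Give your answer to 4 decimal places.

2.6144

Let t(s) be the expected number of minutes to first reach Busy from state s, with t(Busy) = 0. Conditioning on the first minute:
t(Overloaded) = 1 + 0.32·t(Overloaded) + 0.28·t(Idle)
t(Idle) = 1 + 0.34·t(Overloaded) + 0.32·t(Idle)
Solving: t(Overloaded) = 2.6144, t(Idle) = 2.7778.
Expected minutes from Overloaded to Busy: 2.6144.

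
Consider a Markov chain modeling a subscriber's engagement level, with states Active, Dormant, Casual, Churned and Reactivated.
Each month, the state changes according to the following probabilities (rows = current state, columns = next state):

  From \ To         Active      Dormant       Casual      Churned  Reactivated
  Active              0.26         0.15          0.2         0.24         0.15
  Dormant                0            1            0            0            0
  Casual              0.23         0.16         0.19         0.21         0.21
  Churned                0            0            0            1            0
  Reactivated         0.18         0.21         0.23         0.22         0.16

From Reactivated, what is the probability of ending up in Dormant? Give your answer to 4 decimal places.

0.4570

Let h(s) be the probability of absorption at Dormant starting from transient state s. Then h(Dormant) = 1 and h(Churned) = 0. By first-step analysis:
h(Active) = 0.26·h(Active) + 0.15·1 + 0.2·h(Casual) + 0.24·0 + 0.15·h(Reactivated)
h(Casual) = 0.23·h(Active) + 0.16·1 + 0.19·h(Casual) + 0.21·0 + 0.21·h(Reactivated)
h(Reactivated) = 0.18·h(Active) + 0.21·1 + 0.23·h(Casual) + 0.22·0 + 0.16·h(Reactivated)
Solving: h(Active) = 0.4124, h(Casual) = 0.4331, h(Reactivated) = 0.4570.
Starting from Reactivated, the probability is 0.4570.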